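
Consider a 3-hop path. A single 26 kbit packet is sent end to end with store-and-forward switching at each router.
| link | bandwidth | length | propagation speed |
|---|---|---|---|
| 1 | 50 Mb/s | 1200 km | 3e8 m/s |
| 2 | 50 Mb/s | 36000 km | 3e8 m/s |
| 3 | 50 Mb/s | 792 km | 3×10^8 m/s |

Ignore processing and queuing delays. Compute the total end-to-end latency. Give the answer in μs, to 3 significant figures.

L = 26000 bits.
Transmission delay per hop = L/R = 26000/50000000 = 520 μs; 3 hops → 1560 μs.
Propagation delays (d/s per hop): 4000, 120000, 2640 μs; sum = 126640 μs.
End-to-end = 128000 μs.

128000 μs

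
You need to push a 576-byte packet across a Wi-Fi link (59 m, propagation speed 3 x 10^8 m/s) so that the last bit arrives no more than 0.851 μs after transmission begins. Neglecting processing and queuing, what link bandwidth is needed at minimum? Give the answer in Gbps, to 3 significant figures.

L = 4608 bits.
Propagation delay = 59 / 300000000 = 0.196667 μs.
Transmission budget = 0.851 − 0.196667 = 0.654333 μs.
R ≥ L / t_tx = 4608 bits / 6.54333e-07 s = 7.04 Gbps.

7.04 Gbps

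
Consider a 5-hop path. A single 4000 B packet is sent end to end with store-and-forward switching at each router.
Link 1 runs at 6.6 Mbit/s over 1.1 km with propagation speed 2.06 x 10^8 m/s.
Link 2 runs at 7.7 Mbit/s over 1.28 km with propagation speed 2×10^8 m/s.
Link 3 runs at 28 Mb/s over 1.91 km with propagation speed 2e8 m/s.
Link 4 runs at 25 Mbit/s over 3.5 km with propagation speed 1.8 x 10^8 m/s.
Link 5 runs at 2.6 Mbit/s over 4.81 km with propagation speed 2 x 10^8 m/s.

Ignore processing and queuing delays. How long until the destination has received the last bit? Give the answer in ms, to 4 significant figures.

23.80 ms

L = 4000 × 8 = 32000 bits.
Transmission delays (L/R per hop): 4.84848, 4.15584, 1.14286, 1.28, 12.3077 ms; sum = 23.7349 ms.
Propagation delays (d/s per hop): 0.00533981, 0.0064, 0.00955, 0.0194444, 0.02405 ms; sum = 0.0647843 ms.
End-to-end = 23.80 ms.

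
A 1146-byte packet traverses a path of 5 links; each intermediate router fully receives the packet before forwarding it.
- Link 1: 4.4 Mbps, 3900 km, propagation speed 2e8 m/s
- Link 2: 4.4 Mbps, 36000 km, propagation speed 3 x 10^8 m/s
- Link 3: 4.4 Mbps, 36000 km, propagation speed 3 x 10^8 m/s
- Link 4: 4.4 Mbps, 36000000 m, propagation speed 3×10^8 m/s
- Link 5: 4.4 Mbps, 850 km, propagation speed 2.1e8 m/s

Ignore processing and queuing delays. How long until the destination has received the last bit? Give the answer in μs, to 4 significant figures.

394000 μs

L = 1146 × 8 = 9168 bits.
Transmission delay per hop = L/R = 9168/4400000 = 2083.64 μs; 5 hops → 10418.2 μs.
Propagation delays (d/s per hop): 19500, 120000, 120000, 120000, 4047.62 μs; sum = 383548 μs.
End-to-end = 394000 μs.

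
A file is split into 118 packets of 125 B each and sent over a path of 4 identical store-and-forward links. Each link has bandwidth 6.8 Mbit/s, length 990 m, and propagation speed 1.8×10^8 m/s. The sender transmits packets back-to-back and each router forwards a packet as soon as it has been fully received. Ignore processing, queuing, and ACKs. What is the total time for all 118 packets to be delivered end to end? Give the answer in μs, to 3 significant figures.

Per-hop transmission t_tx = L/R = 1000/6800000 = 147.059 μs.
Per-hop propagation t_prop = 990/180000000 = 5.5 μs.
Pipeline fill: first packet needs 4·t_tx to clear all hops; remaining 117 packets each add one t_tx.
Total = (4+118-1)·t_tx + 4·t_prop = 121·147.059 + 4·5.5 = 17800 μs.

17800 μs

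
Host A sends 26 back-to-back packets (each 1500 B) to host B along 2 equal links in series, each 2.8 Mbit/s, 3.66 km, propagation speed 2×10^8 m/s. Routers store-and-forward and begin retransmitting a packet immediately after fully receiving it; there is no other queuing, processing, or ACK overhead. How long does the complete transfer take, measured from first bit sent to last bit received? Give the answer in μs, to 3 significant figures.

Per-hop transmission t_tx = L/R = 12000/2800000 = 4285.71 μs.
Per-hop propagation t_prop = 3660/200000000 = 18.3 μs.
Pipeline fill: first packet needs 2·t_tx to clear all hops; remaining 25 packets each add one t_tx.
Total = (2+26-1)·t_tx + 2·t_prop = 27·4285.71 + 2·18.3 = 116000 μs.

116000 μs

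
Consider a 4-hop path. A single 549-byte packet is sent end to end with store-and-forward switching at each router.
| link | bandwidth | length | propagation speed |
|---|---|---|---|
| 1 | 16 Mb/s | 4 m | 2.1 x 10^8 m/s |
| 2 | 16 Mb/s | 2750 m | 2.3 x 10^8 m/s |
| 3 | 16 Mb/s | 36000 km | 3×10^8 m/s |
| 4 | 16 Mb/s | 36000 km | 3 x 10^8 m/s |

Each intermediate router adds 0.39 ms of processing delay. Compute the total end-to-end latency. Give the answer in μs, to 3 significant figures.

242000 μs

L = 549 × 8 = 4392 bits.
Transmission delay per hop = L/R = 4392/16000000 = 274.5 μs; 4 hops → 1098 μs.
Propagation delays (d/s per hop): 0.0190476, 11.9565, 120000, 120000 μs; sum = 240012 μs.
Processing at 3 router(s): 3 × 0.39 ms = 1170 μs.
End-to-end = 242000 μs.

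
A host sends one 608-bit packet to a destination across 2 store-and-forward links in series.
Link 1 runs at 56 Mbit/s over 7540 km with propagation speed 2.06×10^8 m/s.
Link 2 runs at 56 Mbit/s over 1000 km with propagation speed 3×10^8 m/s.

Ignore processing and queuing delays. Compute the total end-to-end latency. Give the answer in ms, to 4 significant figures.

Transmission delay per hop = L/R = 608/56000000 = 0.0108571 ms; 2 hops → 0.0217143 ms.
Propagation delays (d/s per hop): 36.6019, 3.33333 ms; sum = 39.9353 ms.
End-to-end = 39.96 ms.

39.96 ms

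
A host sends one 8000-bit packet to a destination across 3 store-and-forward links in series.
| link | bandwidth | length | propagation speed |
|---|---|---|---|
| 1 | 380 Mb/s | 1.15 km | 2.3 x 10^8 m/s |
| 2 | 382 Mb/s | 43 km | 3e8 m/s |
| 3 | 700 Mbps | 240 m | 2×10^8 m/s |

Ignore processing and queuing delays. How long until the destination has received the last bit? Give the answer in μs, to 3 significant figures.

203 μs

Transmission delays (L/R per hop): 21.0526, 20.9424, 11.4286 μs; sum = 53.4236 μs.
Propagation delays (d/s per hop): 5, 143.333, 1.2 μs; sum = 149.533 μs.
End-to-end = 203 μs.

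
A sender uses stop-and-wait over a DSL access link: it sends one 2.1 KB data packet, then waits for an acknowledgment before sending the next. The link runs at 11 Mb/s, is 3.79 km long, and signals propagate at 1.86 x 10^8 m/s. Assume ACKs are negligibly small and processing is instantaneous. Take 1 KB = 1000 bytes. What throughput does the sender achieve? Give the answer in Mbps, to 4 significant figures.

10.71 Mbps

t_tx = L/R = 16800/11000000 = 0.00152727 s.
t_prop = 3790/186000000 = 2.03763e-05 s; RTT = 4.07527e-05 s.
Cycle = t_tx + RTT = 0.00156803 s.
Throughput = L / cycle = 16800 / 0.00156803 = 10.71 Mbps.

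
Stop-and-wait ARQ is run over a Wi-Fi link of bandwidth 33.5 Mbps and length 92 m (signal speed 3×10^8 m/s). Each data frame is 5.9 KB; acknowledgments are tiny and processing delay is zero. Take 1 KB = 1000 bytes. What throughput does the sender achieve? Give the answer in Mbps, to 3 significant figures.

t_tx = L/R = 47200/33500000 = 0.00140896 s.
t_prop = 92/300000000 = 3.06667e-07 s; RTT = 6.13333e-07 s.
Cycle = t_tx + RTT = 0.00140957 s.
Throughput = L / cycle = 47200 / 0.00140957 = 33.5 Mbps.

33.5 Mbps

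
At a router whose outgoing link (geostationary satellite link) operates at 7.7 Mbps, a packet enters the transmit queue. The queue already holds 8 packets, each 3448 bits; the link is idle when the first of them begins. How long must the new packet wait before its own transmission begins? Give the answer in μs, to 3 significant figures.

Each queued packet: L/R = 3448/7700000 = 447.792 μs.
8 queued → 3582.34 μs.
Queuing delay = 3580 μs.

3580 μs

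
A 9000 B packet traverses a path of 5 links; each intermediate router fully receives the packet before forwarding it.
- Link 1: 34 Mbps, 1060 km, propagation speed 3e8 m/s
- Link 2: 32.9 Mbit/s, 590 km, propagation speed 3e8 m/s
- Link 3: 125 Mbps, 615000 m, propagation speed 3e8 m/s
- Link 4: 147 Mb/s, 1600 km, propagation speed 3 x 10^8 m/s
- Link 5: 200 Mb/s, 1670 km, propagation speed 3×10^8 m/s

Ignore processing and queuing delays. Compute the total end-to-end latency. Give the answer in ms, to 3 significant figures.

24.2 ms

L = 9000 × 8 = 72000 bits.
Transmission delays (L/R per hop): 2.11765, 2.18845, 0.576, 0.489796, 0.36 ms; sum = 5.73189 ms.
Propagation delays (d/s per hop): 3.53333, 1.96667, 2.05, 5.33333, 5.56667 ms; sum = 18.45 ms.
End-to-end = 24.2 ms.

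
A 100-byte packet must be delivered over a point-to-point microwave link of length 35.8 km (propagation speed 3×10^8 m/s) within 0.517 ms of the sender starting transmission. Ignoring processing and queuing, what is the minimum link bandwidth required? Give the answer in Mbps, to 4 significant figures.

2.012 Mbps

L = 800 bits.
Propagation delay = 35800 / 300000000 = 0.119333 ms.
Transmission budget = 0.517 − 0.119333 = 0.397667 ms.
R ≥ L / t_tx = 800 bits / 0.000397667 s = 2.012 Mbps.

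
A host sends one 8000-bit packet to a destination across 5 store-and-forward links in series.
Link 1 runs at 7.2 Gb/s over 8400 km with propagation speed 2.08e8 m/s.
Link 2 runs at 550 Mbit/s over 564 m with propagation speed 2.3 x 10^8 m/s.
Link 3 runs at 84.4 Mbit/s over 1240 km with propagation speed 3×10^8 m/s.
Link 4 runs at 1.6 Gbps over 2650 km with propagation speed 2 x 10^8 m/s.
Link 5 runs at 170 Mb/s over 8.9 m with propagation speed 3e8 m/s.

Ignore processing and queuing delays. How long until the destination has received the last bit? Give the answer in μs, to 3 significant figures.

Transmission delays (L/R per hop): 1.11111, 14.5455, 94.7867, 5, 47.0588 μs; sum = 162.502 μs.
Propagation delays (d/s per hop): 40384.6, 2.45217, 4133.33, 13250, 0.0296667 μs; sum = 57770.4 μs.
End-to-end = 57900 μs.

57900 μs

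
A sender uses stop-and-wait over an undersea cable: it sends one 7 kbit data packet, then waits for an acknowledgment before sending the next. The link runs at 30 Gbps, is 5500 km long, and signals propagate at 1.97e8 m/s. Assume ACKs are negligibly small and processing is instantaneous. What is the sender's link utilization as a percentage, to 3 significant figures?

t_tx = L/R = 7000/30000000000 = 2.33333e-07 s.
t_prop = 5500000/197000000 = 0.0279188 s; RTT = 0.0558376 s.
Cycle = t_tx + RTT = 0.0558378 s.
Utilization = t_tx / cycle = 2.33333e-07/0.0558378 = 0.000418 %.

0.000418 %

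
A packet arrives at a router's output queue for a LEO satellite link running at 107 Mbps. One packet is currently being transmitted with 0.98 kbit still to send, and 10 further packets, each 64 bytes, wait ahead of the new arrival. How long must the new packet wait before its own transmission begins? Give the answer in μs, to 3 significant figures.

57.0 μs

Each queued packet: L/R = 512/107000000 = 4.78505 μs.
10 queued → 47.8505 μs.
Plus remaining 980 bits of current packet: 9.15888 μs.
Queuing delay = 57.0 μs.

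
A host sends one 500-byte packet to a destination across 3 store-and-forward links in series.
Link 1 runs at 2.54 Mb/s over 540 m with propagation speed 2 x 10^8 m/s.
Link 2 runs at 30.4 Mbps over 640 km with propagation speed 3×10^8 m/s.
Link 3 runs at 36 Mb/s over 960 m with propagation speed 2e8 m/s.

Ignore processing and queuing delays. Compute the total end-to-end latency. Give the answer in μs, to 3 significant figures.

L = 500 × 8 = 4000 bits.
Transmission delays (L/R per hop): 1574.8, 131.579, 111.111 μs; sum = 1817.49 μs.
Propagation delays (d/s per hop): 2.7, 2133.33, 4.8 μs; sum = 2140.83 μs.
End-to-end = 3960 μs.

3960 μs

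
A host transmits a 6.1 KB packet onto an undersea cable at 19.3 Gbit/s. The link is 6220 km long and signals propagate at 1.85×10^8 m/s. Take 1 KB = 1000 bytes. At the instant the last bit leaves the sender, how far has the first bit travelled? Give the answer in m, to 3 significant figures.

468 m

t_tx = L/R = 48800/19300000000 = 2.5285e-06 s.
Distance = s × t_tx = 185000000 × 2.5285e-06 = 468 m.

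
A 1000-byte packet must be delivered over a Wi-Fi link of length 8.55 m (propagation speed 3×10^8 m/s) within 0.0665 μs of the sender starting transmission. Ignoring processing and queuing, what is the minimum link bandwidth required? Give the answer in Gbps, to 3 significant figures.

L = 8000 bits.
Propagation delay = 8.55 / 300000000 = 0.0285 μs.
Transmission budget = 0.0665 − 0.0285 = 0.038 μs.
R ≥ L / t_tx = 8000 bits / 3.8e-08 s = 211 Gbps.

211 Gbps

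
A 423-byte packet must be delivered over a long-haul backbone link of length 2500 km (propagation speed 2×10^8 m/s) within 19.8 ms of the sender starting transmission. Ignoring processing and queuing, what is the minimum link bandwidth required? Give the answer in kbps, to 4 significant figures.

L = 3384 bits.
Propagation delay = 2500000 / 200000000 = 12.5 ms.
Transmission budget = 19.8 − 12.5 = 7.3 ms.
R ≥ L / t_tx = 3384 bits / 0.0073 s = 463.6 kbps.

463.6 kbps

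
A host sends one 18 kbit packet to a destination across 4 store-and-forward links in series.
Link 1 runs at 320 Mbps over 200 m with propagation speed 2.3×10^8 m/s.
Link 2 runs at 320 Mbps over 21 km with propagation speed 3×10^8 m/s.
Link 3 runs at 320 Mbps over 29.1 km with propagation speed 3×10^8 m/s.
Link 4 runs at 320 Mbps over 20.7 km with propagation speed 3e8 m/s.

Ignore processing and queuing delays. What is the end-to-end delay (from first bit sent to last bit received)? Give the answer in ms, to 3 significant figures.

0.462 ms

L = 18000 bits.
Transmission delay per hop = L/R = 18000/320000000 = 0.05625 ms; 4 hops → 0.225 ms.
Propagation delays (d/s per hop): 0.000869565, 0.07, 0.097, 0.069 ms; sum = 0.23687 ms.
End-to-end = 0.462 ms.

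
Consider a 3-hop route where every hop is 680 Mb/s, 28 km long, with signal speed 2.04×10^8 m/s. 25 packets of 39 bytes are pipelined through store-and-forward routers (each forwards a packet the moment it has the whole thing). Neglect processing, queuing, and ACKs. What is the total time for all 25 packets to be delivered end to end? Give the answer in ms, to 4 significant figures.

0.4242 ms

Per-hop transmission t_tx = L/R = 312/680000000 = 0.000458824 ms.
Per-hop propagation t_prop = 28000/204000000 = 0.137255 ms.
Pipeline fill: first packet needs 3·t_tx to clear all hops; remaining 24 packets each add one t_tx.
Total = (3+25-1)·t_tx + 3·t_prop = 27·0.000458824 + 3·0.137255 = 0.4242 ms.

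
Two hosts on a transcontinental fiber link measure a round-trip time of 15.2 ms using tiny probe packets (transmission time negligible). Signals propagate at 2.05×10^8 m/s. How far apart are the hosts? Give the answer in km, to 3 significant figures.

1560 km

One-way propagation = RTT/2 = 7.6 ms.
d = s × t = 2.05e+08 × 0.0076 = 1560 km.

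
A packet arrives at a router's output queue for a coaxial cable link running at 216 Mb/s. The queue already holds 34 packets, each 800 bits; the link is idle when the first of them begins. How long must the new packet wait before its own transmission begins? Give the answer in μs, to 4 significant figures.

Each queued packet: L/R = 800/216000000 = 3.7037 μs.
34 queued → 125.926 μs.
Queuing delay = 125.9 μs.

125.9 μs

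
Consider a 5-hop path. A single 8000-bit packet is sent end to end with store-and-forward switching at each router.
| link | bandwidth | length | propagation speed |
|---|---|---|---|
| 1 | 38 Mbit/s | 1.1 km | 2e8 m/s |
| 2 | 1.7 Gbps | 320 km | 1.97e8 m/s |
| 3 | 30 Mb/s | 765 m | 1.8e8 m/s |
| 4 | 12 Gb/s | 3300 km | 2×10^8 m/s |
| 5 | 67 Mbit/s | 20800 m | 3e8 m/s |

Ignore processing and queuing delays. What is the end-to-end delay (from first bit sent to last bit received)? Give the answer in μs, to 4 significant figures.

Transmission delays (L/R per hop): 210.526, 4.70588, 266.667, 0.666667, 119.403 μs; sum = 601.969 μs.
Propagation delays (d/s per hop): 5.5, 1624.37, 4.25, 16500, 69.3333 μs; sum = 18203.4 μs.
End-to-end = 18810 μs.

18810 μs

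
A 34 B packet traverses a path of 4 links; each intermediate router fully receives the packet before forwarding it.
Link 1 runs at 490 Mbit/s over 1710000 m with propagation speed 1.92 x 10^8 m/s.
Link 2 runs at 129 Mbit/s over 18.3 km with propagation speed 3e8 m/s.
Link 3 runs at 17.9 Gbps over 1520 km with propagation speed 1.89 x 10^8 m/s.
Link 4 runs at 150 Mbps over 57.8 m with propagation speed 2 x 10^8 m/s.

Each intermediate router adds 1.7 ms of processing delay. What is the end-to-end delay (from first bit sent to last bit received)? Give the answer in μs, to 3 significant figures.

L = 34 × 8 = 272 bits.
Transmission delays (L/R per hop): 0.555102, 2.10853, 0.0151955, 1.81333 μs; sum = 4.49216 μs.
Propagation delays (d/s per hop): 8906.25, 61, 8042.33, 0.289 μs; sum = 17009.9 μs.
Processing at 3 router(s): 3 × 1.7 ms = 5100 μs.
End-to-end = 22100 μs.

22100 μs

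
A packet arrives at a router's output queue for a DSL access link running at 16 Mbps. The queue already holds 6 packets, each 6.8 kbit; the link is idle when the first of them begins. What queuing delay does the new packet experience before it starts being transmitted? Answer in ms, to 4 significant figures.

Each queued packet: L/R = 6800/16000000 = 0.425 ms.
6 queued → 2.55 ms.
Queuing delay = 2.550 ms.

2.550 ms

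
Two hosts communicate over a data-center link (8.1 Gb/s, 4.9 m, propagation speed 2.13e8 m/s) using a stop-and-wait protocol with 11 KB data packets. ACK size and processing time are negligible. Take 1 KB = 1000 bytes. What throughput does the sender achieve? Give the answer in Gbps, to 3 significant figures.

t_tx = L/R = 88000/8100000000 = 1.08642e-05 s.
t_prop = 4.9/213000000 = 2.30047e-08 s; RTT = 4.60094e-08 s.
Cycle = t_tx + RTT = 1.09102e-05 s.
Throughput = L / cycle = 88000 / 1.09102e-05 = 8.07 Gbps.

8.07 Gbps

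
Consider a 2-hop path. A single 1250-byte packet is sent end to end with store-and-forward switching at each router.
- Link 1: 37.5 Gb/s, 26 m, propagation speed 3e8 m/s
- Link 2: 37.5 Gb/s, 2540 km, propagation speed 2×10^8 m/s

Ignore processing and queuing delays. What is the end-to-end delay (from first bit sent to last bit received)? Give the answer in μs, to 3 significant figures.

12700 μs

L = 1250 × 8 = 10000 bits.
Transmission delay per hop = L/R = 10000/37500000000 = 0.266667 μs; 2 hops → 0.533333 μs.
Propagation delays (d/s per hop): 0.0866667, 12700 μs; sum = 12700.1 μs.
End-to-end = 12700 μs.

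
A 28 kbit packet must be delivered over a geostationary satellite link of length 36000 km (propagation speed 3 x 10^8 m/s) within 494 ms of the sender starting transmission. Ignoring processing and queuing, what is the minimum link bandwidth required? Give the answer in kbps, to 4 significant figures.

Propagation delay = 36000000 / 300000000 = 120 ms.
Transmission budget = 494 − 120 = 374 ms.
R ≥ L / t_tx = 28000 bits / 0.374 s = 74.87 kbps.

74.87 kbps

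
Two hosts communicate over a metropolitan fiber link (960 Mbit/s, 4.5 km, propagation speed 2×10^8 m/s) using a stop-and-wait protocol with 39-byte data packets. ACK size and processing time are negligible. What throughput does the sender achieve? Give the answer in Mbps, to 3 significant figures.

6.88 Mbps

t_tx = L/R = 312/960000000 = 3.25e-07 s.
t_prop = 4500/200000000 = 2.25e-05 s; RTT = 4.5e-05 s.
Cycle = t_tx + RTT = 4.5325e-05 s.
Throughput = L / cycle = 312 / 4.5325e-05 = 6.88 Mbps.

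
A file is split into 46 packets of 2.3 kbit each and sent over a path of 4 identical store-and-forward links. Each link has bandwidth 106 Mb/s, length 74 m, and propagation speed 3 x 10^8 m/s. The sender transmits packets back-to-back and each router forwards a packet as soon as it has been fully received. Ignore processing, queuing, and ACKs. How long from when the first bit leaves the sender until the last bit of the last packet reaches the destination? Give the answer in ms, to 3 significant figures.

1.06 ms

Per-hop transmission t_tx = L/R = 2300/106000000 = 0.0216981 ms.
Per-hop propagation t_prop = 74/300000000 = 0.000246667 ms.
Pipeline fill: first packet needs 4·t_tx to clear all hops; remaining 45 packets each add one t_tx.
Total = (4+46-1)·t_tx + 4·t_prop = 49·0.0216981 + 4·0.000246667 = 1.06 ms.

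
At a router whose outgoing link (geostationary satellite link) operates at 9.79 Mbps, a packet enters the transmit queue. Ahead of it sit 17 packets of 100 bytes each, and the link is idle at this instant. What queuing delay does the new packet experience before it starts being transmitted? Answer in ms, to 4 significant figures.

Each queued packet: L/R = 800/9790000 = 0.081716 ms.
17 queued → 1.38917 ms.
Queuing delay = 1.389 ms.

1.389 ms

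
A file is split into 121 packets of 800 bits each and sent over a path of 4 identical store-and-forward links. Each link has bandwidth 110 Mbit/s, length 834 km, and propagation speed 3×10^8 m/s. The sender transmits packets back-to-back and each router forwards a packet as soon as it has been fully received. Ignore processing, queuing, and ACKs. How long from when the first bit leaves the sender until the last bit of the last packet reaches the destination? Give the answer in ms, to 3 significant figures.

12.0 ms

Per-hop transmission t_tx = L/R = 800/110000000 = 0.00727273 ms.
Per-hop propagation t_prop = 834000/300000000 = 2.78 ms.
Pipeline fill: first packet needs 4·t_tx to clear all hops; remaining 120 packets each add one t_tx.
Total = (4+121-1)·t_tx + 4·t_prop = 124·0.00727273 + 4·2.78 = 12.0 ms.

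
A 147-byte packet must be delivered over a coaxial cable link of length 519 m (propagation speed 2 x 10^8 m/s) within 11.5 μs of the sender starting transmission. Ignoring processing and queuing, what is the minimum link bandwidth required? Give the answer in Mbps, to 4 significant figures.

L = 1176 bits.
Propagation delay = 519 / 200000000 = 2.595 μs.
Transmission budget = 11.5 − 2.595 = 8.905 μs.
R ≥ L / t_tx = 1176 bits / 8.905e-06 s = 132.1 Mbps.

132.1 Mbps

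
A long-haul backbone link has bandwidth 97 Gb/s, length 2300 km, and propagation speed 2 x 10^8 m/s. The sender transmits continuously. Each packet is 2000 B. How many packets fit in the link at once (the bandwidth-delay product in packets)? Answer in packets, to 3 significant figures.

69700 packets

Propagation delay = 2300000 / 200000000 = 0.0115 s.
BDP = R × t_prop = 97000000000 × 0.0115 = 1115500000 bits.
In packets of 16000 bits: 69700 packets.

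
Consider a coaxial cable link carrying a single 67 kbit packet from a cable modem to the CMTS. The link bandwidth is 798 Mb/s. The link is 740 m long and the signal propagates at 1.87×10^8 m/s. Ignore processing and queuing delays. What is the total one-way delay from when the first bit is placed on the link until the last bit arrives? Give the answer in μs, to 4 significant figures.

87.92 μs

L = 67000 bits.
Transmission delay = L/R = 67000 / 798000000 = 83.9599 μs.
Propagation delay = d/s = 740 m / 187000000 m/s = 3.95722 μs.
Total = 87.92 μs.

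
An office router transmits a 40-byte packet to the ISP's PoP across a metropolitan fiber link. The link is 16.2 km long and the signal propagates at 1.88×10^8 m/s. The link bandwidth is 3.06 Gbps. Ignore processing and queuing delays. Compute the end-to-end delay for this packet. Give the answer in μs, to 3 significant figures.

86.3 μs

L = 40 × 8 = 320 bits.
Transmission delay = L/R = 320 / 3060000000 = 0.104575 μs.
Propagation delay = d/s = 16200 m / 188000000 m/s = 86.1702 μs.
Total = 86.3 μs.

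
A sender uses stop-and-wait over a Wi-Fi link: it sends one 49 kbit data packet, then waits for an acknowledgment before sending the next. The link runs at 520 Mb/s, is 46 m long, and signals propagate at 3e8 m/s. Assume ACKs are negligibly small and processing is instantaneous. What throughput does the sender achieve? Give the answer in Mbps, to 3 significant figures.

t_tx = L/R = 49000/520000000 = 9.42308e-05 s.
t_prop = 46/300000000 = 1.53333e-07 s; RTT = 3.06667e-07 s.
Cycle = t_tx + RTT = 9.45374e-05 s.
Throughput = L / cycle = 49000 / 9.45374e-05 = 518 Mbps.

518 Mbps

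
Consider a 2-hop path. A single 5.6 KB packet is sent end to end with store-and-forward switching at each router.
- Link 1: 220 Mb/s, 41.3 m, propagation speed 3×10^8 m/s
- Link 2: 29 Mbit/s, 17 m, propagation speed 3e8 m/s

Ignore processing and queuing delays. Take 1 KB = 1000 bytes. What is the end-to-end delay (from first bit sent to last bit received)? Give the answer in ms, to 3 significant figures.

L = 44800 bits.
Transmission delays (L/R per hop): 0.203636, 1.54483 ms; sum = 1.74846 ms.
Propagation delays (d/s per hop): 0.000137667, 5.66667e-05 ms; sum = 0.000194333 ms.
End-to-end = 1.75 ms.

1.75 ms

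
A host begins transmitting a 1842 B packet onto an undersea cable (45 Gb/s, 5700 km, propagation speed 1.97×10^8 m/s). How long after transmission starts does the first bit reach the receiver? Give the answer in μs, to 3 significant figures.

28900 μs

First bit experiences only propagation delay: d/s = 5700000/197000000 = 28900 μs.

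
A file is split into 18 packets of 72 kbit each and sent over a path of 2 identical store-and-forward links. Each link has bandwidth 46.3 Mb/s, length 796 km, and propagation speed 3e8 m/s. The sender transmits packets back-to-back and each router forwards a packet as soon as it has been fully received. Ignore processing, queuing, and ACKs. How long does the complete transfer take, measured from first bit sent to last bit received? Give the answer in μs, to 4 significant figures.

Per-hop transmission t_tx = L/R = 72000/46300000 = 1555.08 μs.
Per-hop propagation t_prop = 796000/300000000 = 2653.33 μs.
Pipeline fill: first packet needs 2·t_tx to clear all hops; remaining 17 packets each add one t_tx.
Total = (2+18-1)·t_tx + 2·t_prop = 19·1555.08 + 2·2653.33 = 34850 μs.

34850 μs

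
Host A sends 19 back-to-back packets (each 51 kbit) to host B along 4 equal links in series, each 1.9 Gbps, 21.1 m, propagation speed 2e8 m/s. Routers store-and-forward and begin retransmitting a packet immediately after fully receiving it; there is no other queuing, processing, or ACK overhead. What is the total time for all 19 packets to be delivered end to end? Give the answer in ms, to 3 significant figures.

0.591 ms

Per-hop transmission t_tx = L/R = 51000/1900000000 = 0.0268421 ms.
Per-hop propagation t_prop = 21.1/200000000 = 0.0001055 ms.
Pipeline fill: first packet needs 4·t_tx to clear all hops; remaining 18 packets each add one t_tx.
Total = (4+19-1)·t_tx + 4·t_prop = 22·0.0268421 + 4·0.0001055 = 0.591 ms.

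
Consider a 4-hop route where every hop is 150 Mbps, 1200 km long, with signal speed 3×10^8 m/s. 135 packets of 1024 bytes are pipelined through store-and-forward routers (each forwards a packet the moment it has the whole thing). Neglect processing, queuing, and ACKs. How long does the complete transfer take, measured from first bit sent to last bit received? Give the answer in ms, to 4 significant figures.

Per-hop transmission t_tx = L/R = 8192/150000000 = 0.0546133 ms.
Per-hop propagation t_prop = 1200000/300000000 = 4 ms.
Pipeline fill: first packet needs 4·t_tx to clear all hops; remaining 134 packets each add one t_tx.
Total = (4+135-1)·t_tx + 4·t_prop = 138·0.0546133 + 4·4 = 23.54 ms.

23.54 ms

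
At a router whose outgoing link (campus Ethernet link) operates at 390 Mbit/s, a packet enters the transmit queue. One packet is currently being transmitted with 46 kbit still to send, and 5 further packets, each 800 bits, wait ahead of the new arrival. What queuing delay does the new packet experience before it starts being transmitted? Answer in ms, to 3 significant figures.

0.128 ms

Each queued packet: L/R = 800/390000000 = 0.00205128 ms.
5 queued → 0.0102564 ms.
Plus remaining 46000 bits of current packet: 0.117949 ms.
Queuing delay = 0.128 ms.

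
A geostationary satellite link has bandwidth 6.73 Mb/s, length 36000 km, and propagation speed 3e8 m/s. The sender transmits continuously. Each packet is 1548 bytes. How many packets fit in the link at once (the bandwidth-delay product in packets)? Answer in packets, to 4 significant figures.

Propagation delay = 36000000 / 300000000 = 0.12 s.
BDP = R × t_prop = 6730000 × 0.12 = 807600 bits.
In packets of 12384 bits: 65.21 packets.

65.21 packets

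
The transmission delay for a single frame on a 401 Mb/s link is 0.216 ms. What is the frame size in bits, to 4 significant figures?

86620 bits

L = R × t_tx = 401000000 b/s × 0.000216 s = 86616 bits.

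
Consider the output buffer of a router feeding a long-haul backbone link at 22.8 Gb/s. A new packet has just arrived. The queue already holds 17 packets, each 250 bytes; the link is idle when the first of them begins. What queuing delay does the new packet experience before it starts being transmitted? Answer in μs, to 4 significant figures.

Each queued packet: L/R = 2000/22800000000 = 0.0877193 μs.
17 queued → 1.49123 μs.
Queuing delay = 1.491 μs.

1.491 μs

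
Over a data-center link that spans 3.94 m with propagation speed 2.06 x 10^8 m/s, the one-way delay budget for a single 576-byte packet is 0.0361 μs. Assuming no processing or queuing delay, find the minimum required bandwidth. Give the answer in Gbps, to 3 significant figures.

L = 4608 bits.
Propagation delay = 3.94 / 206000000 = 0.0191262 μs.
Transmission budget = 0.0361 − 0.0191262 = 0.0169738 μs.
R ≥ L / t_tx = 4608 bits / 1.69738e-08 s = 271 Gbps.

271 Gbps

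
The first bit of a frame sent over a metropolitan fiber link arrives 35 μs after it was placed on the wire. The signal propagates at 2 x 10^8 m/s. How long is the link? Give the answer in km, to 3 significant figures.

7.00 km

d = s × t_prop = 200000000 × 3.5e-05 = 7.00 km.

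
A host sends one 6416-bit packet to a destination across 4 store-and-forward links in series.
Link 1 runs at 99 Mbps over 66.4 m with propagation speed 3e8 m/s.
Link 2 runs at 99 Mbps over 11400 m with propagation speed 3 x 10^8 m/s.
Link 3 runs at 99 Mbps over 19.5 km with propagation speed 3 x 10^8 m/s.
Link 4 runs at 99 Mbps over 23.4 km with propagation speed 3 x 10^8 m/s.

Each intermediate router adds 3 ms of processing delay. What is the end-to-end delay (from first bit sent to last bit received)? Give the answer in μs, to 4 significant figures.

Transmission delay per hop = L/R = 6416/99000000 = 64.8081 μs; 4 hops → 259.232 μs.
Propagation delays (d/s per hop): 0.221333, 38, 65, 78 μs; sum = 181.221 μs.
Processing at 3 router(s): 3 × 3 ms = 9000 μs.
End-to-end = 9440 μs.

9440 μs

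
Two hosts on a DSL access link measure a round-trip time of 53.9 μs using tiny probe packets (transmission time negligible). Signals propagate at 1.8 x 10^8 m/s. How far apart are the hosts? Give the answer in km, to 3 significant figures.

4.85 km

One-way propagation = RTT/2 = 26.95 μs.
d = s × t = 180000000 × 2.695e-05 = 4.85 km.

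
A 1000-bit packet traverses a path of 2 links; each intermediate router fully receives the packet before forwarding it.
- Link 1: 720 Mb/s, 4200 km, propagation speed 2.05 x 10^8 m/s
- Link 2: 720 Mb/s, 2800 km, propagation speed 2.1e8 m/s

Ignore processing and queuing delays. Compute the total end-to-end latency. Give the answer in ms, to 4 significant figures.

33.82 ms

Transmission delay per hop = L/R = 1000/720000000 = 0.00138889 ms; 2 hops → 0.00277778 ms.
Propagation delays (d/s per hop): 20.4878, 13.3333 ms; sum = 33.8211 ms.
End-to-end = 33.82 ms.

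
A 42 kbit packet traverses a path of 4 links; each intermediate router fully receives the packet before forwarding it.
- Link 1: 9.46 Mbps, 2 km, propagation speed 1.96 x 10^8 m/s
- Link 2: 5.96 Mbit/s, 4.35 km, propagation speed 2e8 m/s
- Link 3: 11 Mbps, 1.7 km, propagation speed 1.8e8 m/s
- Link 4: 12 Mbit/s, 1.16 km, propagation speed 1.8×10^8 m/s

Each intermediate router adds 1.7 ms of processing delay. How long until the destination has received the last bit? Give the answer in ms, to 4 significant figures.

L = 42000 bits.
Transmission delays (L/R per hop): 4.43975, 7.04698, 3.81818, 3.5 ms; sum = 18.8049 ms.
Propagation delays (d/s per hop): 0.0102041, 0.02175, 0.00944444, 0.00644444 ms; sum = 0.047843 ms.
Processing at 3 router(s): 3 × 1.7 ms = 5.1 ms.
End-to-end = 23.95 ms.

23.95 ms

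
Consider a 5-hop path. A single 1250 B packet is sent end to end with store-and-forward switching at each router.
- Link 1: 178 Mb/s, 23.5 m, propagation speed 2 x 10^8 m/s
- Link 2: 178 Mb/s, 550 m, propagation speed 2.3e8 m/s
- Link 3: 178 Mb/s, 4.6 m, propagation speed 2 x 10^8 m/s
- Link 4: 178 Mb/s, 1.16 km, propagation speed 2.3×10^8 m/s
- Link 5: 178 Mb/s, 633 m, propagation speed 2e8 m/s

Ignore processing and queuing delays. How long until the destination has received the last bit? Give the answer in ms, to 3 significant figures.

L = 1250 × 8 = 10000 bits.
Transmission delay per hop = L/R = 10000/178000000 = 0.0561798 ms; 5 hops → 0.280899 ms.
Propagation delays (d/s per hop): 0.0001175, 0.0023913, 2.3e-05, 0.00504348, 0.003165 ms; sum = 0.0107403 ms.
End-to-end = 0.292 ms.

0.292 ms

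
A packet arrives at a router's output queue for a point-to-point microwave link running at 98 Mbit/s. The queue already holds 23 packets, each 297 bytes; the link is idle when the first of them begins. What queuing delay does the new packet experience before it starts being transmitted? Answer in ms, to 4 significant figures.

Each queued packet: L/R = 2376/98000000 = 0.0242449 ms.
23 queued → 0.557633 ms.
Queuing delay = 0.5576 ms.

0.5576 ms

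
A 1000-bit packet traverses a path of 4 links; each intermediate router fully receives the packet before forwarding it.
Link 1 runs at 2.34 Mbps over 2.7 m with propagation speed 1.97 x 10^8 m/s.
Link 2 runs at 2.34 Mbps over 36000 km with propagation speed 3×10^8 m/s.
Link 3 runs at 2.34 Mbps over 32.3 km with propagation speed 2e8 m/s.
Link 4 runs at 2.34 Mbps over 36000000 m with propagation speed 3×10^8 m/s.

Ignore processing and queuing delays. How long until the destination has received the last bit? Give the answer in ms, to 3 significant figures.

Transmission delay per hop = L/R = 1000/2340000 = 0.42735 ms; 4 hops → 1.7094 ms.
Propagation delays (d/s per hop): 1.37056e-05, 120, 0.1615, 120 ms; sum = 240.162 ms.
End-to-end = 242 ms.

242 ms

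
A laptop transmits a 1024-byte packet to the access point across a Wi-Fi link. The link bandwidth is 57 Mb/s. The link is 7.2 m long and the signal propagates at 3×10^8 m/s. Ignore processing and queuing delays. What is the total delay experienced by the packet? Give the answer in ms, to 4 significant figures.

0.1437 ms

L = 1024 × 8 = 8192 bits.
Transmission delay = L/R = 8192 / 57000000 = 0.143719 ms.
Propagation delay = d/s = 7.2 m / 300000000 m/s = 2.4e-05 ms.
Total = 0.1437 ms.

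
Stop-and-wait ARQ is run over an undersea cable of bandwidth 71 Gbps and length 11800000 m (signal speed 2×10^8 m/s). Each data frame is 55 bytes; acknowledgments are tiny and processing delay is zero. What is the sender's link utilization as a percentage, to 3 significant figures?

t_tx = L/R = 440/71000000000 = 6.19718e-09 s.
t_prop = 11800000/200000000 = 0.059 s; RTT = 0.118 s.
Cycle = t_tx + RTT = 0.118 s.
Utilization = t_tx / cycle = 6.19718e-09/0.118 = 0.00000525 %.

0.00000525 %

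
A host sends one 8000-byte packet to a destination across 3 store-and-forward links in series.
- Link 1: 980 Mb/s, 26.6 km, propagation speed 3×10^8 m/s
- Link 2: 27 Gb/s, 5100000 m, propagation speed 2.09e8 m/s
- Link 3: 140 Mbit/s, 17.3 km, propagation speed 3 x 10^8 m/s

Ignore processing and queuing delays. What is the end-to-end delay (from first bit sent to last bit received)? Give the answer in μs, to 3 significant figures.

25100 μs

L = 8000 × 8 = 64000 bits.
Transmission delays (L/R per hop): 65.3061, 2.37037, 457.143 μs; sum = 524.819 μs.
Propagation delays (d/s per hop): 88.6667, 24401.9, 57.6667 μs; sum = 24548.2 μs.
End-to-end = 25100 μs.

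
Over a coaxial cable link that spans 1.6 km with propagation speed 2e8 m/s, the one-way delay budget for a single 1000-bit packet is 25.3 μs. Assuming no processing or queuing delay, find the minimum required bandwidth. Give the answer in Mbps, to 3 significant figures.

57.8 Mbps

Propagation delay = 1600 / 200000000 = 8 μs.
Transmission budget = 25.3 − 8 = 17.3 μs.
R ≥ L / t_tx = 1000 bits / 1.73e-05 s = 57.8 Mbps.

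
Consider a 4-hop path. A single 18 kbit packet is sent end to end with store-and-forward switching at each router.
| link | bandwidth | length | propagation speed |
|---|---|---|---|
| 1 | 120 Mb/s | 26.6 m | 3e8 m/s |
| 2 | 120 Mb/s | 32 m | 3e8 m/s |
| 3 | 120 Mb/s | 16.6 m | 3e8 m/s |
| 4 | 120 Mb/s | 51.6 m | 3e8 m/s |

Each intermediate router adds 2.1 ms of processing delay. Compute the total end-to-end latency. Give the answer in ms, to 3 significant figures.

L = 18000 bits.
Transmission delay per hop = L/R = 18000/120000000 = 0.15 ms; 4 hops → 0.6 ms.
Propagation delays (d/s per hop): 8.86667e-05, 0.000106667, 5.53333e-05, 0.000172 ms; sum = 0.000422667 ms.
Processing at 3 router(s): 3 × 2.1 ms = 6.3 ms.
End-to-end = 6.90 ms.

6.90 ms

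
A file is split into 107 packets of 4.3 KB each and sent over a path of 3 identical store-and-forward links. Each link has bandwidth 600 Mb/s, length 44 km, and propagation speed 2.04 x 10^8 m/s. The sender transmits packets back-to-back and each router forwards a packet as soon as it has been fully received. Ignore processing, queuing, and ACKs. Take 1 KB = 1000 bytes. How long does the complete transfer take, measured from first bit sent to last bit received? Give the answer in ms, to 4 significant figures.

6.896 ms

Per-hop transmission t_tx = L/R = 34400/600000000 = 0.0573333 ms.
Per-hop propagation t_prop = 44000/204000000 = 0.215686 ms.
Pipeline fill: first packet needs 3·t_tx to clear all hops; remaining 106 packets each add one t_tx.
Total = (3+107-1)·t_tx + 3·t_prop = 109·0.0573333 + 3·0.215686 = 6.896 ms.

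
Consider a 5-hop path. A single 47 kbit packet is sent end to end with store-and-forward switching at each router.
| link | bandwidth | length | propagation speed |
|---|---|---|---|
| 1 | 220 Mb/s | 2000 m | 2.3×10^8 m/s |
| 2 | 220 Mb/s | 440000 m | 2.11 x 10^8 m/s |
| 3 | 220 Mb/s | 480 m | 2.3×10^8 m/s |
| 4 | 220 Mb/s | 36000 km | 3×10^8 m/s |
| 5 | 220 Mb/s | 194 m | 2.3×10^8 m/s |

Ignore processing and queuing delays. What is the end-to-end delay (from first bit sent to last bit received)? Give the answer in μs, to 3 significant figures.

L = 47000 bits.
Transmission delay per hop = L/R = 47000/220000000 = 213.636 μs; 5 hops → 1068.18 μs.
Propagation delays (d/s per hop): 8.69565, 2085.31, 2.08696, 120000, 0.843478 μs; sum = 122097 μs.
End-to-end = 123000 μs.

123000 μs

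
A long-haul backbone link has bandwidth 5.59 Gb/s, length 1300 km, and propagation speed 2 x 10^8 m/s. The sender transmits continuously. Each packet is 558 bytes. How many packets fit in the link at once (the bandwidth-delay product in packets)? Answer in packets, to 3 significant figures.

8140 packets

Propagation delay = 1300000 / 200000000 = 0.0065 s.
BDP = R × t_prop = 5590000000 × 0.0065 = 36335000 bits.
In packets of 4464 bits: 8140 packets.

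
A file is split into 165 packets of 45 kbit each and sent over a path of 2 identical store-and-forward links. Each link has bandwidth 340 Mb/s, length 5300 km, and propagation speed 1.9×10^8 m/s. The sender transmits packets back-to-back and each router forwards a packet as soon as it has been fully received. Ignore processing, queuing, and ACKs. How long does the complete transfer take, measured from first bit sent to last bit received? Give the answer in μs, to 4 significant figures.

Per-hop transmission t_tx = L/R = 45000/340000000 = 132.353 μs.
Per-hop propagation t_prop = 5300000/190000000 = 27894.7 μs.
Pipeline fill: first packet needs 2·t_tx to clear all hops; remaining 164 packets each add one t_tx.
Total = (2+165-1)·t_tx + 2·t_prop = 166·132.353 + 2·27894.7 = 77760 μs.

77760 μs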